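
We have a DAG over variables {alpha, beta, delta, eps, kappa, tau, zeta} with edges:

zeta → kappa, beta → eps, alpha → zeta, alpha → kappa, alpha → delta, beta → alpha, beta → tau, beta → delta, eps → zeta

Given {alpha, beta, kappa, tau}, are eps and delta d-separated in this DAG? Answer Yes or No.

We examine all 6 paths between eps and delta:
Path 1: eps ← beta → delta
  beta is a fork here and beta is conditioned on, so the path is blocked at beta.
Path 2: eps ← beta → alpha → delta
  beta is a fork here and beta is conditioned on, so the path is blocked at beta.
Path 3: eps → zeta → kappa ← alpha ← beta → delta
  alpha is a chain here and alpha is conditioned on, so the path is blocked at alpha.
Path 4: eps → zeta → kappa ← alpha → delta
  alpha is a fork here and alpha is conditioned on, so the path is blocked at alpha.
Path 5: eps → zeta ← alpha ← beta → delta
  alpha is a chain here and alpha is conditioned on, so the path is blocked at alpha.
Path 6: eps → zeta ← alpha → delta
  alpha is a fork here and alpha is conditioned on, so the path is blocked at alpha.
All paths are blocked; eps ⊥ delta | {alpha, beta, kappa, tau} holds.

Yes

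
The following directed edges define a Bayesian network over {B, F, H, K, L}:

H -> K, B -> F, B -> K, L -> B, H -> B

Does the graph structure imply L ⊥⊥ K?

No

There are 2 undirected paths between L and K; checking each against the conditioning set ∅:
  1. L → B ← H → K — B:collider[blocks]; H:fork[open] ⇒ blocked
  2. L → B → K — B:chain[open] ⇒ active
Because an active path exists, L and K are not d-separated.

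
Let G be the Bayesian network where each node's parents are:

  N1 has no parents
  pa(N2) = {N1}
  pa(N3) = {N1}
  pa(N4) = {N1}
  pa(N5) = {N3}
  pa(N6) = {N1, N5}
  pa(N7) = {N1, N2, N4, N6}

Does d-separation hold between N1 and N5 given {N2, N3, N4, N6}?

We examine all 5 paths between N1 and N5:
  1. N1 → N3 → N5 — N3:chain[blocks] ⇒ blocked
  2. N1 → N7 ← N6 ← N5 — N7:collider[blocks]; N6:chain[blocks] ⇒ blocked
  3. N1 → N2 → N7 ← N6 ← N5 — N2:chain[blocks]; N7:collider[blocks]; N6:chain[blocks] ⇒ blocked
  4. N1 → N4 → N7 ← N6 ← N5 — N4:chain[blocks]; N7:collider[blocks]; N6:chain[blocks] ⇒ blocked
  5. N1 → N6 ← N5 — N6:collider[open] ⇒ active
Because an active path exists, N1 and N5 are not d-separated.

No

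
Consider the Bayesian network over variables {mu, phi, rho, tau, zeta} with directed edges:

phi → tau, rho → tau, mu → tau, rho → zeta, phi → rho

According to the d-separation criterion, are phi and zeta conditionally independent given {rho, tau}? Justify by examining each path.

We examine all 2 paths between phi and zeta:
Path 1: phi → tau ← rho → zeta
  rho is a fork here and rho is conditioned on, so the path is blocked at rho.
Path 2: phi → rho → zeta
  rho is a chain here and rho is conditioned on, so the path is blocked at rho.
Since every path is blocked, d-separation holds.

Yes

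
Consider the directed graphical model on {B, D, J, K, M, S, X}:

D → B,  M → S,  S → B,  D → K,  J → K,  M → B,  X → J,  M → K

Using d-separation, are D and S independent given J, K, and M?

4 paths connect D and S; each must be blocked for d-separation to hold:
Path 1: D → K ← M → S
  M is a fork here and M is conditioned on, so the path is blocked at M.
Path 2: D → K ← M → B ← S
  M is a fork here and M is conditioned on, so the path is blocked at M.
Path 3: D → B ← S
  B is a collider here and neither B nor any of its descendants is conditioned on, so the collider stays closed — the path is blocked at B.
Path 4: D → B ← M → S
  B is a collider here and neither B nor any of its descendants is conditioned on, so the collider stays closed — the path is blocked at B.
All paths are blocked; D ⊥ S | {J, K, M} holds.

Yes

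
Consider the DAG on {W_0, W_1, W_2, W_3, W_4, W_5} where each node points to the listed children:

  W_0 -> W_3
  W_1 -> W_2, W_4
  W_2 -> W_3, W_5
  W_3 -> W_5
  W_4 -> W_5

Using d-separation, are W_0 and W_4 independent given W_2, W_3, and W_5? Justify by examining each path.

Yes

4 paths connect W_0 and W_4; each must be blocked for d-separation to hold:
Path 1: W_0 → W_3 ← W_2 → W_5 ← W_4
  W_2 is a fork here and W_2 is conditioned on, so the path is blocked at W_2.
Path 2: W_0 → W_3 ← W_2 ← W_1 → W_4
  W_2 is a chain here and W_2 is conditioned on, so the path is blocked at W_2.
Path 3: W_0 → W_3 → W_5 ← W_4
  W_3 is a chain here and W_3 is conditioned on, so the path is blocked at W_3.
Path 4: W_0 → W_3 → W_5 ← W_2 ← W_1 → W_4
  W_3 is a chain here and W_3 is conditioned on, so the path is blocked at W_3.
All paths are blocked; W_0 ⊥ W_4 | {W_2, W_3, W_5} holds.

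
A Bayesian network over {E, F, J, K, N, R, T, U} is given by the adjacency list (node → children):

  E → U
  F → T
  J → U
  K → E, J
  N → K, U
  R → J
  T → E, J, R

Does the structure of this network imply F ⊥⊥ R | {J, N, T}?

Enumerating the 6 paths from F to R and testing each for blocking by {J, N, T}:
Path 1: F → T → E ← K ← N → U ← J ← R
  T is a chain here and T is conditioned on, so the path is blocked at T.
Path 2: F → T → E ← K → J ← R
  T is a chain here and T is conditioned on, so the path is blocked at T.
Path 3: F → T → E → U ← N → K → J ← R
  T is a chain here and T is conditioned on, so the path is blocked at T.
Path 4: F → T → E → U ← J ← R
  T is a chain here and T is conditioned on, so the path is blocked at T.
Path 5: F → T → J ← R
  T is a chain here and T is conditioned on, so the path is blocked at T.
Path 6: F → T → R
  T is a chain here and T is conditioned on, so the path is blocked at T.
Since every path is blocked, d-separation holds.

Yes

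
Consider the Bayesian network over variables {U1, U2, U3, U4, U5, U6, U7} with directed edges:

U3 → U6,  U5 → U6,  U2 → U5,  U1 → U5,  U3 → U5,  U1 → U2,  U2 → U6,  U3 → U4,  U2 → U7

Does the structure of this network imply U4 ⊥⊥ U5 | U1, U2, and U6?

No

4 paths connect U4 and U5; each must be blocked for d-separation to hold:
Path 1: U4 ← U3 → U5
  U3 is a fork and U3 is not conditioned on — no node blocks this path, so it is active.
Path 2: U4 ← U3 → U6 ← U5
  U3 is a fork and U3 is not conditioned on; U6 is a collider and U6 is conditioned on, which opens it — no node blocks this path, so it is active.
Path 3: U4 ← U3 → U6 ← U2 ← U1 → U5
  U2 is a chain here and U2 is conditioned on, so the path is blocked at U2.
Path 4: U4 ← U3 → U6 ← U2 → U5
  U2 is a fork here and U2 is conditioned on, so the path is blocked at U2.
Since the path U4 ← U3 → U5 is active, U4 and U5 are not d-separated given {U1, U2, U6}.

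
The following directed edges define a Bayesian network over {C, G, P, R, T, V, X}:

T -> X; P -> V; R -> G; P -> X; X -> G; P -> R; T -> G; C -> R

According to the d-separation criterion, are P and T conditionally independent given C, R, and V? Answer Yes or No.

There are 4 undirected paths between P and T; checking each against the conditioning set {C, R, V}:
Path 1: P → X ← T
  X is a collider here and neither X nor any of its descendants is conditioned on, so the collider stays closed — the path is blocked at X.
Path 2: P → X → G ← T
  G is a collider here and neither G nor any of its descendants is conditioned on, so the collider stays closed — the path is blocked at G.
Path 3: P → R → G ← T
  R is a chain here and R is conditioned on, so the path is blocked at R.
Path 4: P → R → G ← X ← T
  R is a chain here and R is conditioned on, so the path is blocked at R.
Since every path is blocked, d-separation holds.

Yes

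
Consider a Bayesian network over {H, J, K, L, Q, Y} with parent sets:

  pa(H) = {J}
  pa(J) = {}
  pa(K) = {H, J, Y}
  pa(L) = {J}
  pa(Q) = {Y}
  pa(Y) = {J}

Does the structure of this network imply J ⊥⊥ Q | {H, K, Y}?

Yes

We examine all 3 paths between J and Q:
Path 1: J → H → K ← Y → Q
  H is a chain here and H is conditioned on, so the path is blocked at H.
Path 2: J → K ← Y → Q
  Y is a fork here and Y is conditioned on, so the path is blocked at Y.
Path 3: J → Y → Q
  Y is a chain here and Y is conditioned on, so the path is blocked at Y.
Every path is blocked, so J and Q are d-separated given {H, K, Y}.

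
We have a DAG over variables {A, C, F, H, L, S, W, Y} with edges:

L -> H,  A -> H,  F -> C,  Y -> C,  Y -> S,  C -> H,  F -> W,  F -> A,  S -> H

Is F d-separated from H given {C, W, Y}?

No — F and H are not d-separated given {C, W, Y}.

We examine all 3 paths between F and H:
  1. F → A → H — A:chain[open] ⇒ active
  2. F → C ← Y → S → H — C:collider[open]; Y:fork[blocks]; S:chain[open] ⇒ blocked
  3. F → C → H — C:chain[blocks] ⇒ blocked
At least one path is unblocked, so d-separation fails.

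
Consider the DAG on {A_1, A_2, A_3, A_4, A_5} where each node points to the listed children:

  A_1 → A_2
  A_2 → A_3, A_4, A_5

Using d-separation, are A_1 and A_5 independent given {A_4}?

The only undirected path from A_1 to A_5 is:
Path 1: A_1 → A_2 → A_5
  A_2 is a chain and A_2 is not conditioned on — no node blocks this path, so it is active.
At least one path is unblocked, so d-separation fails.

No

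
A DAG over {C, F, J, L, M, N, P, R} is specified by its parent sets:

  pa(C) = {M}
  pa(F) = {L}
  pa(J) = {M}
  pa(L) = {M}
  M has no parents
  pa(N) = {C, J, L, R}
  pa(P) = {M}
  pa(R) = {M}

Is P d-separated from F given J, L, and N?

We examine all 4 paths between P and F:
Path 1: P ← M → J → N ← L → F
  J is a chain here and J is conditioned on, so the path is blocked at J.
Path 2: P ← M → R → N ← L → F
  L is a fork here and L is conditioned on, so the path is blocked at L.
Path 3: P ← M → C → N ← L → F
  L is a fork here and L is conditioned on, so the path is blocked at L.
Path 4: P ← M → L → F
  L is a chain here and L is conditioned on, so the path is blocked at L.
Since every path is blocked, d-separation holds.

Yes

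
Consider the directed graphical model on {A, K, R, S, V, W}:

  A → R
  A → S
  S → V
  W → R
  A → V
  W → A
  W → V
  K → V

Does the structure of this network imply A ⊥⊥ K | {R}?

4 paths connect A and K; each must be blocked for d-separation to hold:
Path 1: A → V ← K
  V is a collider here and neither V nor any of its descendants is conditioned on, so the collider stays closed — the path is blocked at V.
Path 2: A → S → V ← K
  V is a collider here and neither V nor any of its descendants is conditioned on, so the collider stays closed — the path is blocked at V.
Path 3: A ← W → V ← K
  V is a collider here and neither V nor any of its descendants is conditioned on, so the collider stays closed — the path is blocked at V.
Path 4: A → R ← W → V ← K
  V is a collider here and neither V nor any of its descendants is conditioned on, so the collider stays closed — the path is blocked at V.
Every path is blocked, so A and K are d-separated given {R}.

Yes — A and K are d-separated given {R}.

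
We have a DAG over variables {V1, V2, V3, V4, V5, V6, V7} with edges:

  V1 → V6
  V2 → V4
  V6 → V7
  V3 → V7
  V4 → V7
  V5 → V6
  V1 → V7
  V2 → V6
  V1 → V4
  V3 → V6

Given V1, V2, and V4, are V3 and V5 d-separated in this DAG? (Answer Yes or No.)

Yes

We examine all 6 paths between V3 and V5:
Path 1: V3 → V6 ← V5
  V6 is a collider here and neither V6 nor any of its descendants is conditioned on, so the collider stays closed — the path is blocked at V6.
Path 2: V3 → V7 ← V6 ← V5
  V7 is a collider here and neither V7 nor any of its descendants is conditioned on, so the collider stays closed — the path is blocked at V7.
Path 3: V3 → V7 ← V4 ← V2 → V6 ← V5
  V7 is a collider here and neither V7 nor any of its descendants is conditioned on, so the collider stays closed — the path is blocked at V7.
Path 4: V3 → V7 ← V4 ← V1 → V6 ← V5
  V7 is a collider here and neither V7 nor any of its descendants is conditioned on, so the collider stays closed — the path is blocked at V7.
Path 5: V3 → V7 ← V1 → V6 ← V5
  V7 is a collider here and neither V7 nor any of its descendants is conditioned on, so the collider stays closed — the path is blocked at V7.
Path 6: V3 → V7 ← V1 → V4 ← V2 → V6 ← V5
  V7 is a collider here and neither V7 nor any of its descendants is conditioned on, so the collider stays closed — the path is blocked at V7.
Since every path is blocked, d-separation holds.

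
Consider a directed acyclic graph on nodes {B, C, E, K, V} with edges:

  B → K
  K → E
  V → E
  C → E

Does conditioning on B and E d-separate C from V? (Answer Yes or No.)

The only undirected path from C to V is:
Path 1: C → E ← V
  E is a collider and E is conditioned on, which opens it — no node blocks this path, so it is active.
Because an active path exists, C and V are not d-separated.

No — C and V are not d-separated given {B, E}.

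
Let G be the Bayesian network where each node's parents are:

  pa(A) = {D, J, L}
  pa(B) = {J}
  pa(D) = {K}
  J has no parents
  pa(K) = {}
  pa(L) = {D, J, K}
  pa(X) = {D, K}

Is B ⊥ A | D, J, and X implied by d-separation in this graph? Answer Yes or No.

There are 5 undirected paths between B and A; checking each against the conditioning set {D, J, X}:
Path 1: B ← J → L → A
  J is a fork here and J is conditioned on, so the path is blocked at J.
Path 2: B ← J → L ← D → A
  J is a fork here and J is conditioned on, so the path is blocked at J.
Path 3: B ← J → L ← K → D → A
  J is a fork here and J is conditioned on, so the path is blocked at J.
Path 4: B ← J → L ← K → X ← D → A
  J is a fork here and J is conditioned on, so the path is blocked at J.
Path 5: B ← J → A
  J is a fork here and J is conditioned on, so the path is blocked at J.
All paths are blocked; B ⊥ A | {D, J, X} holds.

Yes — B and A are d-separated given {D, J, X}.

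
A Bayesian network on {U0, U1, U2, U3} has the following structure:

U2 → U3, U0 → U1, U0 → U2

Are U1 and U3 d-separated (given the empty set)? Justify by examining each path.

There is one path between U1 and U3:
Path 1: U1 ← U0 → U2 → U3
  U0 is a fork and U0 is not conditioned on; U2 is a chain and U2 is not conditioned on — no node blocks this path, so it is active.
Since the path U1 ← U0 → U2 → U3 is active, U1 and U3 are not d-separated given ∅.

No — U1 and U3 are not d-separated given ∅.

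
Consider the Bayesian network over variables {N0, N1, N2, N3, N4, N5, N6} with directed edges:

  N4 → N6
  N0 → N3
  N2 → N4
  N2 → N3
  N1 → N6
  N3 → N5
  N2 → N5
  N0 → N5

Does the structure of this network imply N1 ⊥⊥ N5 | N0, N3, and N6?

No

3 paths connect N1 and N5; each must be blocked for d-separation to hold:
Path 1: N1 → N6 ← N4 ← N2 → N5
  N6 is a collider and N6 is conditioned on, which opens it; N4 is a chain and N4 is not conditioned on; N2 is a fork and N2 is not conditioned on — no node blocks this path, so it is active.
Path 2: N1 → N6 ← N4 ← N2 → N3 → N5
  N3 is a chain here and N3 is conditioned on, so the path is blocked at N3.
Path 3: N1 → N6 ← N4 ← N2 → N3 ← N0 → N5
  N0 is a fork here and N0 is conditioned on, so the path is blocked at N0.
Since the path N1 → N6 ← N4 ← N2 → N5 is active, N1 and N5 are not d-separated given {N0, N3, N6}.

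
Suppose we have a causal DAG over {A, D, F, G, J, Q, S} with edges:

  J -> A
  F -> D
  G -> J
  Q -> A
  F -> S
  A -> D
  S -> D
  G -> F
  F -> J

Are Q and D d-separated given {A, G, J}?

Yes — Q and D are d-separated given {A, G, J}.

5 paths connect Q and D; each must be blocked for d-separation to hold:
  1. Q → A → D — A:chain[blocks] ⇒ blocked
  2. Q → A ← J ← F → D — A:collider[open]; J:chain[blocks]; F:fork[open] ⇒ blocked
  3. Q → A ← J ← F → S → D — A:collider[open]; J:chain[blocks]; F:fork[open]; S:chain[open] ⇒ blocked
  4. Q → A ← J ← G → F → D — A:collider[open]; J:chain[blocks]; G:fork[blocks]; F:chain[open] ⇒ blocked
  5. Q → A ← J ← G → F → S → D — A:collider[open]; J:chain[blocks]; G:fork[blocks]; F:chain[open]; S:chain[open] ⇒ blocked
Every path is blocked, so Q and D are d-separated given {A, G, J}.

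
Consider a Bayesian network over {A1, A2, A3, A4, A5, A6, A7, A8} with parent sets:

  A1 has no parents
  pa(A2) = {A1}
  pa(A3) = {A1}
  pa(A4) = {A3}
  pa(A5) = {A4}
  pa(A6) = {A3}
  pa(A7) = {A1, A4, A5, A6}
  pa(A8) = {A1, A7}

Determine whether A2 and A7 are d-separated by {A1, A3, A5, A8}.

Enumerating the 5 paths from A2 to A7 and testing each for blocking by {A1, A3, A5, A8}:
  1. A2 ← A1 → A3 → A4 → A7 — A1:fork[blocks]; A3:chain[blocks]; A4:chain[open] ⇒ blocked
  2. A2 ← A1 → A3 → A4 → A5 → A7 — A1:fork[blocks]; A3:chain[blocks]; A4:chain[open]; A5:chain[blocks] ⇒ blocked
  3. A2 ← A1 → A3 → A6 → A7 — A1:fork[blocks]; A3:chain[blocks]; A6:chain[open] ⇒ blocked
  4. A2 ← A1 → A7 — A1:fork[blocks] ⇒ blocked
  5. A2 ← A1 → A8 ← A7 — A1:fork[blocks]; A8:collider[open] ⇒ blocked
Since every path is blocked, d-separation holds.

Yes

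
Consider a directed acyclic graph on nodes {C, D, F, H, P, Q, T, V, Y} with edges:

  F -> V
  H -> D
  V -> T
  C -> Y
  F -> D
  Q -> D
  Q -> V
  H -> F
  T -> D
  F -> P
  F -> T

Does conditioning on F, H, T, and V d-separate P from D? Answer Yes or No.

Yes

We examine all 6 paths between P and D:
Path 1: P ← F ← H → D
  F is a chain here and F is conditioned on, so the path is blocked at F.
Path 2: P ← F → V ← Q → D
  F is a fork here and F is conditioned on, so the path is blocked at F.
Path 3: P ← F → V → T → D
  F is a fork here and F is conditioned on, so the path is blocked at F.
Path 4: P ← F → D
  F is a fork here and F is conditioned on, so the path is blocked at F.
Path 5: P ← F → T ← V ← Q → D
  F is a fork here and F is conditioned on, so the path is blocked at F.
Path 6: P ← F → T → D
  F is a fork here and F is conditioned on, so the path is blocked at F.
Every path is blocked, so P and D are d-separated given {F, H, T, V}.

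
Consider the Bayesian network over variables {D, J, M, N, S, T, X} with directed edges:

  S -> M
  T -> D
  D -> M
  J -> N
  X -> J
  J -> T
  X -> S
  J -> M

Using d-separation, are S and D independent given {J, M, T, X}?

We examine all 4 paths between S and D:
Path 1: S ← X → J → T → D
  X is a fork here and X is conditioned on, so the path is blocked at X.
Path 2: S ← X → J → M ← D
  X is a fork here and X is conditioned on, so the path is blocked at X.
Path 3: S → M ← J → T → D
  J is a fork here and J is conditioned on, so the path is blocked at J.
Path 4: S → M ← D
  M is a collider and M is conditioned on, which opens it — no node blocks this path, so it is active.
Because an active path exists, S and D are not d-separated.

No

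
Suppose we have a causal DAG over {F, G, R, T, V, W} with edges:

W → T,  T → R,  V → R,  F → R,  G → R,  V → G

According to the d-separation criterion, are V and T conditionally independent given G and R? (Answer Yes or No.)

There are 2 undirected paths between V and T; checking each against the conditioning set {G, R}:
Path 1: V → G → R ← T
  G is a chain here and G is conditioned on, so the path is blocked at G.
Path 2: V → R ← T
  R is a collider and R is conditioned on, which opens it — no node blocks this path, so it is active.
Since the path V → R ← T is active, V and T are not d-separated given {G, R}.

No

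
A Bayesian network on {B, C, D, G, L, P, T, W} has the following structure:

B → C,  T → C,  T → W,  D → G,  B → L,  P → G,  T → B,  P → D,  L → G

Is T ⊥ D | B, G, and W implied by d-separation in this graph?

Yes

4 paths connect T and D; each must be blocked for d-separation to hold:
Path 1: T → C ← B → L → G ← D
  C is a collider here and neither C nor any of its descendants is conditioned on, so the collider stays closed — the path is blocked at C.
Path 2: T → C ← B → L → G ← P → D
  C is a collider here and neither C nor any of its descendants is conditioned on, so the collider stays closed — the path is blocked at C.
Path 3: T → B → L → G ← D
  B is a chain here and B is conditioned on, so the path is blocked at B.
Path 4: T → B → L → G ← P → D
  B is a chain here and B is conditioned on, so the path is blocked at B.
Since every path is blocked, d-separation holds.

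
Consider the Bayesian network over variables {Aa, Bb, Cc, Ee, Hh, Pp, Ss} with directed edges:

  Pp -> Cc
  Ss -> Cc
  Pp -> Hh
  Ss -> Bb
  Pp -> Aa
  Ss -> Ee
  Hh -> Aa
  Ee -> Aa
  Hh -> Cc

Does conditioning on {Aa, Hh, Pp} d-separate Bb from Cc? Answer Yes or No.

5 paths connect Bb and Cc; each must be blocked for d-separation to hold:
  1. Bb ← Ss → Ee → Aa ← Hh → Cc — Ss:fork[open]; Ee:chain[open]; Aa:collider[open]; Hh:fork[blocks] ⇒ blocked
  2. Bb ← Ss → Ee → Aa ← Hh ← Pp → Cc — Ss:fork[open]; Ee:chain[open]; Aa:collider[open]; Hh:chain[blocks]; Pp:fork[blocks] ⇒ blocked
  3. Bb ← Ss → Ee → Aa ← Pp → Cc — Ss:fork[open]; Ee:chain[open]; Aa:collider[open]; Pp:fork[blocks] ⇒ blocked
  4. Bb ← Ss → Ee → Aa ← Pp → Hh → Cc — Ss:fork[open]; Ee:chain[open]; Aa:collider[open]; Pp:fork[blocks]; Hh:chain[blocks] ⇒ blocked
  5. Bb ← Ss → Cc — Ss:fork[open] ⇒ active
At least one path is unblocked, so d-separation fails.

No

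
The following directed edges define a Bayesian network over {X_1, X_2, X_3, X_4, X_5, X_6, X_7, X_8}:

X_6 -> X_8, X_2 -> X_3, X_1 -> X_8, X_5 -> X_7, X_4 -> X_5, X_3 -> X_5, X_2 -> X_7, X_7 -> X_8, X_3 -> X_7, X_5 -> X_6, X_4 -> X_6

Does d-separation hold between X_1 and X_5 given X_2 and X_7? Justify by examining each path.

There are 5 undirected paths between X_1 and X_5; checking each against the conditioning set {X_2, X_7}:
  1. X_1 → X_8 ← X_7 ← X_3 → X_5 — X_8:collider[blocks]; X_7:chain[blocks]; X_3:fork[open] ⇒ blocked
  2. X_1 → X_8 ← X_7 ← X_5 — X_8:collider[blocks]; X_7:chain[blocks] ⇒ blocked
  3. X_1 → X_8 ← X_7 ← X_2 → X_3 → X_5 — X_8:collider[blocks]; X_7:chain[blocks]; X_2:fork[blocks]; X_3:chain[open] ⇒ blocked
  4. X_1 → X_8 ← X_6 ← X_4 → X_5 — X_8:collider[blocks]; X_6:chain[open]; X_4:fork[open] ⇒ blocked
  5. X_1 → X_8 ← X_6 ← X_5 — X_8:collider[blocks]; X_6:chain[open] ⇒ blocked
Every path is blocked, so X_1 and X_5 are d-separated given {X_2, X_7}.

Yes — X_1 and X_5 are d-separated given {X_2, X_7}.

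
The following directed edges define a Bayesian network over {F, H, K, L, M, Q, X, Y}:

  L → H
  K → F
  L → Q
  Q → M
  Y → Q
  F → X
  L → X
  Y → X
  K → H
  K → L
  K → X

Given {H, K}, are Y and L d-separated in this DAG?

Enumerating the 6 paths from Y to L and testing each for blocking by {H, K}:
  1. Y → X ← F ← K → H ← L — X:collider[blocks]; F:chain[open]; K:fork[blocks]; H:collider[open] ⇒ blocked
  2. Y → X ← F ← K → L — X:collider[blocks]; F:chain[open]; K:fork[blocks] ⇒ blocked
  3. Y → X ← K → H ← L — X:collider[blocks]; K:fork[blocks]; H:collider[open] ⇒ blocked
  4. Y → X ← K → L — X:collider[blocks]; K:fork[blocks] ⇒ blocked
  5. Y → X ← L — X:collider[blocks] ⇒ blocked
  6. Y → Q ← L — Q:collider[blocks] ⇒ blocked
Since every path is blocked, d-separation holds.

Yes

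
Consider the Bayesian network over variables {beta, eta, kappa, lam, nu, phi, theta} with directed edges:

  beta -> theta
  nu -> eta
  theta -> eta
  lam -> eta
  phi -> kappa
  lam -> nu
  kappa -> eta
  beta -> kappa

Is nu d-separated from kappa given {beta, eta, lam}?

No

Enumerating the 4 paths from nu to kappa and testing each for blocking by {beta, eta, lam}:
  1. nu ← lam → eta ← kappa — lam:fork[blocks]; eta:collider[open] ⇒ blocked
  2. nu ← lam → eta ← theta ← beta → kappa — lam:fork[blocks]; eta:collider[open]; theta:chain[open]; beta:fork[blocks] ⇒ blocked
  3. nu → eta ← kappa — eta:collider[open] ⇒ active
  4. nu → eta ← theta ← beta → kappa — eta:collider[open]; theta:chain[open]; beta:fork[blocks] ⇒ blocked
Because an active path exists, nu and kappa are not d-separated.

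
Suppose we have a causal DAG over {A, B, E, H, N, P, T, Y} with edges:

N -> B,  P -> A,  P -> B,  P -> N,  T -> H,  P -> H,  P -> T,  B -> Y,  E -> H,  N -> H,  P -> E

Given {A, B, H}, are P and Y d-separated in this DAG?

We examine all 5 paths between P and Y:
Path 1: P → B → Y
  B is a chain here and B is conditioned on, so the path is blocked at B.
Path 2: P → N → B → Y
  B is a chain here and B is conditioned on, so the path is blocked at B.
Path 3: P → T → H ← N → B → Y
  B is a chain here and B is conditioned on, so the path is blocked at B.
Path 4: P → H ← N → B → Y
  B is a chain here and B is conditioned on, so the path is blocked at B.
Path 5: P → E → H ← N → B → Y
  B is a chain here and B is conditioned on, so the path is blocked at B.
All paths are blocked; P ⊥ Y | {A, B, H} holds.

Yes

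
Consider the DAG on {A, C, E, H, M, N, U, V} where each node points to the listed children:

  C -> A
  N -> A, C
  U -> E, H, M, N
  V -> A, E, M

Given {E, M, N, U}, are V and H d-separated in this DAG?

Yes

There are 4 undirected paths between V and H; checking each against the conditioning set {E, M, N, U}:
Path 1: V → E ← U → H
  U is a fork here and U is conditioned on, so the path is blocked at U.
Path 2: V → M ← U → H
  U is a fork here and U is conditioned on, so the path is blocked at U.
Path 3: V → A ← N ← U → H
  A is a collider here and neither A nor any of its descendants is conditioned on, so the collider stays closed — the path is blocked at A.
Path 4: V → A ← C ← N ← U → H
  A is a collider here and neither A nor any of its descendants is conditioned on, so the collider stays closed — the path is blocked at A.
Since every path is blocked, d-separation holds.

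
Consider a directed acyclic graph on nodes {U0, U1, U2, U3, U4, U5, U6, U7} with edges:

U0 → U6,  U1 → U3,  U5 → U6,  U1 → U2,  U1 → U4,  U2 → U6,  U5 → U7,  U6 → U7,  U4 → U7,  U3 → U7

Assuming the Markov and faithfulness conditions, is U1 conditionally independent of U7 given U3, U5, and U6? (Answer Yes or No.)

No

There are 4 undirected paths between U1 and U7; checking each against the conditioning set {U3, U5, U6}:
Path 1: U1 → U3 → U7
  U3 is a chain here and U3 is conditioned on, so the path is blocked at U3.
Path 2: U1 → U2 → U6 → U7
  U6 is a chain here and U6 is conditioned on, so the path is blocked at U6.
Path 3: U1 → U2 → U6 ← U5 → U7
  U5 is a fork here and U5 is conditioned on, so the path is blocked at U5.
Path 4: U1 → U4 → U7
  U4 is a chain and U4 is not conditioned on — no node blocks this path, so it is active.
Since the path U1 → U4 → U7 is active, U1 and U7 are not d-separated given {U3, U5, U6}.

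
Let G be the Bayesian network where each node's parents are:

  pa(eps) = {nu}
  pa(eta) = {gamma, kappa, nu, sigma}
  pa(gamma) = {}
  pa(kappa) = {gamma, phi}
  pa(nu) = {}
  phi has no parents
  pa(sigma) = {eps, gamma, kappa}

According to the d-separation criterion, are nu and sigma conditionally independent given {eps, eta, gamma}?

We examine all 6 paths between nu and sigma:
Path 1: nu → eps → sigma
  eps is a chain here and eps is conditioned on, so the path is blocked at eps.
Path 2: nu → eta ← gamma → kappa → sigma
  gamma is a fork here and gamma is conditioned on, so the path is blocked at gamma.
Path 3: nu → eta ← gamma → sigma
  gamma is a fork here and gamma is conditioned on, so the path is blocked at gamma.
Path 4: nu → eta ← kappa ← gamma → sigma
  gamma is a fork here and gamma is conditioned on, so the path is blocked at gamma.
Path 5: nu → eta ← kappa → sigma
  eta is a collider and eta is conditioned on, which opens it; kappa is a fork and kappa is not conditioned on — no node blocks this path, so it is active.
Path 6: nu → eta ← sigma
  eta is a collider and eta is conditioned on, which opens it — no node blocks this path, so it is active.
At least one path is unblocked, so d-separation fails.

No — nu and sigma are not d-separated given {eps, eta, gamma}.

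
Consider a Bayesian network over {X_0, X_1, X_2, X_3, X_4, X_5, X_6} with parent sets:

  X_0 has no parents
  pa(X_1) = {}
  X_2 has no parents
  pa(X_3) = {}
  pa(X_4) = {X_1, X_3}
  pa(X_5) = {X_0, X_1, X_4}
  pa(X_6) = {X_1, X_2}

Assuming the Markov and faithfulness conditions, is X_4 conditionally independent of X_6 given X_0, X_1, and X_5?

Yes

There are 2 undirected paths between X_4 and X_6; checking each against the conditioning set {X_0, X_1, X_5}:
Path 1: X_4 → X_5 ← X_1 → X_6
  X_1 is a fork here and X_1 is conditioned on, so the path is blocked at X_1.
Path 2: X_4 ← X_1 → X_6
  X_1 is a fork here and X_1 is conditioned on, so the path is blocked at X_1.
Every path is blocked, so X_4 and X_6 are d-separated given {X_0, X_1, X_5}.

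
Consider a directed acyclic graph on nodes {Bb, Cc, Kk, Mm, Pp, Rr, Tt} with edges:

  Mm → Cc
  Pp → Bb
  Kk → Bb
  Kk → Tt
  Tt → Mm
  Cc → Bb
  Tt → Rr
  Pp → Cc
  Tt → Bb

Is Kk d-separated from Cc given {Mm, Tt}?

Enumerating the 6 paths from Kk to Cc and testing each for blocking by {Mm, Tt}:
  1. Kk → Bb ← Pp → Cc — Bb:collider[blocks]; Pp:fork[open] ⇒ blocked
  2. Kk → Bb ← Cc — Bb:collider[blocks] ⇒ blocked
  3. Kk → Bb ← Tt → Mm → Cc — Bb:collider[blocks]; Tt:fork[blocks]; Mm:chain[blocks] ⇒ blocked
  4. Kk → Tt → Bb ← Pp → Cc — Tt:chain[blocks]; Bb:collider[blocks]; Pp:fork[open] ⇒ blocked
  5. Kk → Tt → Bb ← Cc — Tt:chain[blocks]; Bb:collider[blocks] ⇒ blocked
  6. Kk → Tt → Mm → Cc — Tt:chain[blocks]; Mm:chain[blocks] ⇒ blocked
Every path is blocked, so Kk and Cc are d-separated given {Mm, Tt}.

Yes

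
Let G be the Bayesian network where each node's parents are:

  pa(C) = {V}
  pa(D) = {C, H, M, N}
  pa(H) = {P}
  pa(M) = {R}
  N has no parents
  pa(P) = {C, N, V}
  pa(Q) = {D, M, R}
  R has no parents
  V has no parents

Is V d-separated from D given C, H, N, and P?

We examine all 6 paths between V and D:
Path 1: V → P ← N → D
  N is a fork here and N is conditioned on, so the path is blocked at N.
Path 2: V → P → H → D
  P is a chain here and P is conditioned on, so the path is blocked at P.
Path 3: V → P ← C → D
  C is a fork here and C is conditioned on, so the path is blocked at C.
Path 4: V → C → D
  C is a chain here and C is conditioned on, so the path is blocked at C.
Path 5: V → C → P ← N → D
  C is a chain here and C is conditioned on, so the path is blocked at C.
Path 6: V → C → P → H → D
  C is a chain here and C is conditioned on, so the path is blocked at C.
Since every path is blocked, d-separation holds.

Yes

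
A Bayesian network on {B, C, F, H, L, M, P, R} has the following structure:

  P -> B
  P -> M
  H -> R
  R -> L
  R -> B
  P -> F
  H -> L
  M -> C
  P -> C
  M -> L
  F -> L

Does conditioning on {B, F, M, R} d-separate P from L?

Yes

We examine all 5 paths between P and L:
Path 1: P → M → L
  M is a chain here and M is conditioned on, so the path is blocked at M.
Path 2: P → C ← M → L
  C is a collider here and neither C nor any of its descendants is conditioned on, so the collider stays closed — the path is blocked at C.
Path 3: P → F → L
  F is a chain here and F is conditioned on, so the path is blocked at F.
Path 4: P → B ← R → L
  R is a fork here and R is conditioned on, so the path is blocked at R.
Path 5: P → B ← R ← H → L
  R is a chain here and R is conditioned on, so the path is blocked at R.
All paths are blocked; P ⊥ L | {B, F, M, R} holds.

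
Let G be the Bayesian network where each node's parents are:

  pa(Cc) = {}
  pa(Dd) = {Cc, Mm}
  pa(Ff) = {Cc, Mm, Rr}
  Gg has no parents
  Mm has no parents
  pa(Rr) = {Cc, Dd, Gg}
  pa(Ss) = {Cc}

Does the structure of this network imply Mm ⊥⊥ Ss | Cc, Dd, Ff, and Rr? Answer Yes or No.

We examine all 6 paths between Mm and Ss:
Path 1: Mm → Ff ← Rr ← Dd ← Cc → Ss
  Rr is a chain here and Rr is conditioned on, so the path is blocked at Rr.
Path 2: Mm → Ff ← Rr ← Cc → Ss
  Rr is a chain here and Rr is conditioned on, so the path is blocked at Rr.
Path 3: Mm → Ff ← Cc → Ss
  Cc is a fork here and Cc is conditioned on, so the path is blocked at Cc.
Path 4: Mm → Dd → Rr → Ff ← Cc → Ss
  Dd is a chain here and Dd is conditioned on, so the path is blocked at Dd.
Path 5: Mm → Dd → Rr ← Cc → Ss
  Dd is a chain here and Dd is conditioned on, so the path is blocked at Dd.
Path 6: Mm → Dd ← Cc → Ss
  Cc is a fork here and Cc is conditioned on, so the path is blocked at Cc.
All paths are blocked; Mm ⊥ Ss | {Cc, Dd, Ff, Rr} holds.

Yes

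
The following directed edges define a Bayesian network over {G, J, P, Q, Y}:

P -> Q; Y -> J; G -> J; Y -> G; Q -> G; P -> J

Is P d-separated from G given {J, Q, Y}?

No — P and G are not d-separated given {J, Q, Y}.

There are 3 undirected paths between P and G; checking each against the conditioning set {J, Q, Y}:
Path 1: P → J ← Y → G
  Y is a fork here and Y is conditioned on, so the path is blocked at Y.
Path 2: P → J ← G
  J is a collider and J is conditioned on, which opens it — no node blocks this path, so it is active.
Path 3: P → Q → G
  Q is a chain here and Q is conditioned on, so the path is blocked at Q.
Since the path P → J ← G is active, P and G are not d-separated given {J, Q, Y}.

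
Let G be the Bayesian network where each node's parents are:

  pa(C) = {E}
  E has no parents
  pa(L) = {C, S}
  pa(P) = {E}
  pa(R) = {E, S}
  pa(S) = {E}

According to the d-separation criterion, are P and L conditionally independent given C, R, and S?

3 paths connect P and L; each must be blocked for d-separation to hold:
Path 1: P ← E → R ← S → L
  S is a fork here and S is conditioned on, so the path is blocked at S.
Path 2: P ← E → C → L
  C is a chain here and C is conditioned on, so the path is blocked at C.
Path 3: P ← E → S → L
  S is a chain here and S is conditioned on, so the path is blocked at S.
Since every path is blocked, d-separation holds.

Yes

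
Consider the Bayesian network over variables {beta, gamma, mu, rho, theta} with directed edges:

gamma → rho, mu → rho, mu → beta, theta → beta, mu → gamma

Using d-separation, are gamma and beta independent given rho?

Enumerating the 2 paths from gamma to beta and testing each for blocking by {rho}:
Path 1: gamma ← mu → beta
  mu is a fork and mu is not conditioned on — no node blocks this path, so it is active.
Path 2: gamma → rho ← mu → beta
  rho is a collider and rho is conditioned on, which opens it; mu is a fork and mu is not conditioned on — no node blocks this path, so it is active.
Since the path gamma ← mu → beta is active, gamma and beta are not d-separated given {rho}.

No — gamma and beta are not d-separated given {rho}.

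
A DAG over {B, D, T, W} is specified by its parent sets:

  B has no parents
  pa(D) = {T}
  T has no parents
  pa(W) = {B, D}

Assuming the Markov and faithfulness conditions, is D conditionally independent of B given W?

There is one path between D and B:
Path 1: D → W ← B
  W is a collider and W is conditioned on, which opens it — no node blocks this path, so it is active.
At least one path is unblocked, so d-separation fails.

No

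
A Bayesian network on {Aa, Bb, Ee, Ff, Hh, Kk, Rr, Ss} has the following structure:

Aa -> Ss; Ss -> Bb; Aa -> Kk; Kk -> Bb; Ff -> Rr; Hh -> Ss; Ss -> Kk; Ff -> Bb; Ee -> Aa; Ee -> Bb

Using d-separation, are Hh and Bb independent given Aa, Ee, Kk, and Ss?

Yes

There are 5 undirected paths between Hh and Bb; checking each against the conditioning set {Aa, Ee, Kk, Ss}:
  1. Hh → Ss → Kk ← Aa ← Ee → Bb — Ss:chain[blocks]; Kk:collider[open]; Aa:chain[blocks]; Ee:fork[blocks] ⇒ blocked
  2. Hh → Ss → Kk → Bb — Ss:chain[blocks]; Kk:chain[blocks] ⇒ blocked
  3. Hh → Ss ← Aa → Kk → Bb — Ss:collider[open]; Aa:fork[blocks]; Kk:chain[blocks] ⇒ blocked
  4. Hh → Ss ← Aa ← Ee → Bb — Ss:collider[open]; Aa:chain[blocks]; Ee:fork[blocks] ⇒ blocked
  5. Hh → Ss → Bb — Ss:chain[blocks] ⇒ blocked
Every path is blocked, so Hh and Bb are d-separated given {Aa, Ee, Kk, Ss}.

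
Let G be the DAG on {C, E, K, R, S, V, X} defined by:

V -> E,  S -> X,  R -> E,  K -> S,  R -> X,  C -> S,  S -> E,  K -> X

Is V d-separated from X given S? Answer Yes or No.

Yes

There are 3 undirected paths between V and X; checking each against the conditioning set {S}:
Path 1: V → E ← S → X
  E is a collider here and neither E nor any of its descendants is conditioned on, so the collider stays closed — the path is blocked at E.
Path 2: V → E ← S ← K → X
  E is a collider here and neither E nor any of its descendants is conditioned on, so the collider stays closed — the path is blocked at E.
Path 3: V → E ← R → X
  E is a collider here and neither E nor any of its descendants is conditioned on, so the collider stays closed — the path is blocked at E.
Every path is blocked, so V and X are d-separated given {S}.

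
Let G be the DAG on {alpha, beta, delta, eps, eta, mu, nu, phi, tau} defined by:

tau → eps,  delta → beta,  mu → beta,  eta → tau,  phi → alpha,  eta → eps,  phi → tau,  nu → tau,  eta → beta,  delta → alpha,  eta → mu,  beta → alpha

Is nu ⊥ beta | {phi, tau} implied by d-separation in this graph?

There are 6 undirected paths between nu and beta; checking each against the conditioning set {phi, tau}:
Path 1: nu → tau ← eta → beta
  tau is a collider and tau is conditioned on, which opens it; eta is a fork and eta is not conditioned on — no node blocks this path, so it is active.
Path 2: nu → tau ← eta → mu → beta
  tau is a collider and tau is conditioned on, which opens it; eta is a fork and eta is not conditioned on; mu is a chain and mu is not conditioned on — no node blocks this path, so it is active.
Path 3: nu → tau → eps ← eta → beta
  tau is a chain here and tau is conditioned on, so the path is blocked at tau.
Path 4: nu → tau → eps ← eta → mu → beta
  tau is a chain here and tau is conditioned on, so the path is blocked at tau.
Path 5: nu → tau ← phi → alpha ← beta
  phi is a fork here and phi is conditioned on, so the path is blocked at phi.
Path 6: nu → tau ← phi → alpha ← delta → beta
  phi is a fork here and phi is conditioned on, so the path is blocked at phi.
Because an active path exists, nu and beta are not d-separated.

No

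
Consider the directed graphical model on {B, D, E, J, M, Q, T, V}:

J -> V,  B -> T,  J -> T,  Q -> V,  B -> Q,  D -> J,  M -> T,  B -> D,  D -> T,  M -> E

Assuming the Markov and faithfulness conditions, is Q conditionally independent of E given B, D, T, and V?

Enumerating the 6 paths from Q to E and testing each for blocking by {B, D, T, V}:
  1. Q → V ← J → T ← M → E — V:collider[open]; J:fork[open]; T:collider[open]; M:fork[open] ⇒ active
  2. Q → V ← J ← D → T ← M → E — V:collider[open]; J:chain[open]; D:fork[blocks]; T:collider[open]; M:fork[open] ⇒ blocked
  3. Q → V ← J ← D ← B → T ← M → E — V:collider[open]; J:chain[open]; D:chain[blocks]; B:fork[blocks]; T:collider[open]; M:fork[open] ⇒ blocked
  4. Q ← B → T ← M → E — B:fork[blocks]; T:collider[open]; M:fork[open] ⇒ blocked
  5. Q ← B → D → T ← M → E — B:fork[blocks]; D:chain[blocks]; T:collider[open]; M:fork[open] ⇒ blocked
  6. Q ← B → D → J → T ← M → E — B:fork[blocks]; D:chain[blocks]; J:chain[open]; T:collider[open]; M:fork[open] ⇒ blocked
Because an active path exists, Q and E are not d-separated.

No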